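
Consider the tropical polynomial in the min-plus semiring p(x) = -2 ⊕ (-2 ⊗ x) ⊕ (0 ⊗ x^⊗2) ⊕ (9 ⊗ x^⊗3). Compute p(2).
p(2) = -2

A tropical monomial a ⊗ x^⊗i evaluates to a + i · x. Evaluating each term at x = 2:
  Term 0 contributes -2 + 0 · 2 = -2
  Term 1 contributes -2 + 1 · 2 = 0
  Term 2 contributes 0 + 2 · 2 = 4
  Term 3 contributes 9 + 3 · 2 = 15
p(2) = ⊕ of these = min[-2, 0, 4, 15] = -2.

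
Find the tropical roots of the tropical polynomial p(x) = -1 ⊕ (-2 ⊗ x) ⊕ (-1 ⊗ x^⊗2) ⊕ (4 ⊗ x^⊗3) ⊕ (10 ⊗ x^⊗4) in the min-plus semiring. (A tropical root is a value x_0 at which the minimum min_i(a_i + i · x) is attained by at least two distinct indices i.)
Roots: {-6, -5, -1, 1}

Each tropical root is a break point of the lower envelope of the lines y = a_i + i · x (there are 5 lines, with slopes 0, 1, ..., 4). Only the lines that attain the minimum somewhere contribute to roots; other lines are dominated. Here the surviving (envelope) indices are i = 4, i = 3, i = 2, i = 1, i = 0.
Intersections between consecutive envelope lines give the roots: for adjacent envelope indices i < j the intersection is x = (a_i − a_j) / (j − i). Reading off the sorted break points: {-6, -5, -1, 1}.
Verification: at each break x_0, at least two indices attain the minimum of min_i(a_i + i · x_0).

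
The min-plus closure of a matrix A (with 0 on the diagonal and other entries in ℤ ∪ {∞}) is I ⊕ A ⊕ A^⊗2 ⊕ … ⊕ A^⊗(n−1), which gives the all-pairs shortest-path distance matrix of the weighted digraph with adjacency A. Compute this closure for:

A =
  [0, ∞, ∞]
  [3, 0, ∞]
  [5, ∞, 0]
Closure =
  [0, ∞, ∞]
  [3, 0, ∞]
  [5, ∞, 0]

This is the Floyd-Warshall all-pairs shortest-path computation. For each intermediate vertex k = 0, 1, …, 2, update dist[i][j] ← min(dist[i][j], dist[i][k] + dist[k][j]). The final matrix gives, for each (i, j), the minimum total weight of any directed path from i to j (possibly empty when i = j).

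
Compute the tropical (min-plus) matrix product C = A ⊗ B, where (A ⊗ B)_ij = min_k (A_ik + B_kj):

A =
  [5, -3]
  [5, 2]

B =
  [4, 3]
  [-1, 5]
A ⊗ B =
  [-4, 2]
  [1, 7]

Apply the min-plus product entry-by-entry:
  C[0][0] = min over k of (A[0][0] + B[0][0] = 5 + 4 = 9, A[0][1] + B[1][0] = -3 + -1 = -4) = -4 (attained at k = 1)
  C[0][1] = min over k of (A[0][0] + B[0][1] = 5 + 3 = 8, A[0][1] + B[1][1] = -3 + 5 = 2) = 2 (attained at k = 1)
  C[1][0] = min over k of (A[1][0] + B[0][0] = 5 + 4 = 9, A[1][1] + B[1][0] = 2 + -1 = 1) = 1 (attained at k = 1)
  C[1][1] = min over k of (A[1][0] + B[0][1] = 5 + 3 = 8, A[1][1] + B[1][1] = 2 + 5 = 7) = 7 (attained at k = 1)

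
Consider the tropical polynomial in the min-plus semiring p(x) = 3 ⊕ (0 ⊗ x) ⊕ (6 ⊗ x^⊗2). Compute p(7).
p(7) = 3

A tropical monomial a ⊗ x^⊗i evaluates to a + i · x. Evaluating each term at x = 7:
  Term 0 contributes 3 + 0 · 7 = 3
  Term 1 contributes 0 + 1 · 7 = 7
  Term 2 contributes 6 + 2 · 7 = 20
p(7) = ⊕ of these = min[3, 7, 20] = 3.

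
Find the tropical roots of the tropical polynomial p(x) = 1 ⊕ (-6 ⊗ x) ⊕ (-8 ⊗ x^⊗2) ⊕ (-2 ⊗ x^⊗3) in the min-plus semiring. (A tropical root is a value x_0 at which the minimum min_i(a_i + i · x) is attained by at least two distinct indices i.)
Roots: {-6, 2, 7}

Each tropical root is a break point of the lower envelope of the lines y = a_i + i · x (there are 4 lines, with slopes 0, 1, ..., 3). Only the lines that attain the minimum somewhere contribute to roots; other lines are dominated. Here the surviving (envelope) indices are i = 3, i = 2, i = 1, i = 0.
Intersections between consecutive envelope lines give the roots: for adjacent envelope indices i < j the intersection is x = (a_i − a_j) / (j − i). Reading off the sorted break points: {-6, 2, 7}.
Verification: at each break x_0, at least two indices attain the minimum of min_i(a_i + i · x_0).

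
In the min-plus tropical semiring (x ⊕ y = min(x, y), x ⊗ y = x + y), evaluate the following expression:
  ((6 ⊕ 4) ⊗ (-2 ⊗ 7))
((6 ⊕ 4) ⊗ (-2 ⊗ 7)) = 9

Expand innermost to outermost. Recall ⊕ takes the minimum of its arguments and ⊗ takes their sum. Working out the expression ((6 ⊕ 4) ⊗ (-2 ⊗ 7)) gives 9.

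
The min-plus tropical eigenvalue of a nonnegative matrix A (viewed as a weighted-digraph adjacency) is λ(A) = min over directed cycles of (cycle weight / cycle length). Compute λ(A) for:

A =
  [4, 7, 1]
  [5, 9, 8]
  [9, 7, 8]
λ(A) = 4

Enumerate directed cycles and compute their means (weight / length). Sample:
  cycle 0 → 0: weight = 4, length = 1, mean = 4/1 ≈ 4.000
  cycle 1 → 1: weight = 9, length = 1, mean = 9/1 ≈ 9.000
  cycle 2 → 2: weight = 8, length = 1, mean = 8/1 ≈ 8.000
  cycle 0 → 1 → 0: weight = 12, length = 2, mean = 12/2 ≈ 6.000
  cycle 0 → 2 → 0: weight = 10, length = 2, mean = 10/2 ≈ 5.000
  cycle 1 → 0 → 1: weight = 12, length = 2, mean = 12/2 ≈ 6.000
Minimum mean = 4.000, attained e.g. along the cycle 0 → 0 with weight 4 and length 1. So λ(A) = 4/1 = 4.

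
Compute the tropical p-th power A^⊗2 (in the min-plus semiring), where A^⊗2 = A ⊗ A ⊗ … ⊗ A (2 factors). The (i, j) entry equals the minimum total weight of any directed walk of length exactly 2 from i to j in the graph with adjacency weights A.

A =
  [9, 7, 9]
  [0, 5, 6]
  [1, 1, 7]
A^⊗2 =
  [7, 10, 13]
  [5, 7, 9]
  [1, 6, 7]

Each entry (A^⊗2)_ij equals the minimum over all length-2 walks i = v_0 → v_1 → … → v_2 = j of Σ_t A[v_t][v_{t+1}]. For example, for (i, j) = (0, 2) we minimise over 3 possible intermediate vertex sequences; the minimum is 13, attained along the walk 0 → 1 → 2.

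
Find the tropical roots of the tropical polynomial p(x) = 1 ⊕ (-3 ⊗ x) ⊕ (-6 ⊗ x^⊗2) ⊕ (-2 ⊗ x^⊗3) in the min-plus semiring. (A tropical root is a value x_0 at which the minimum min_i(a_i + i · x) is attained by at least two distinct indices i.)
Roots: {-4, 3, 4}

Each tropical root is a break point of the lower envelope of the lines y = a_i + i · x (there are 4 lines, with slopes 0, 1, ..., 3). Only the lines that attain the minimum somewhere contribute to roots; other lines are dominated. Here the surviving (envelope) indices are i = 3, i = 2, i = 1, i = 0.
Intersections between consecutive envelope lines give the roots: for adjacent envelope indices i < j the intersection is x = (a_i − a_j) / (j − i). Reading off the sorted break points: {-4, 3, 4}.
Verification: at each break x_0, at least two indices attain the minimum of min_i(a_i + i · x_0).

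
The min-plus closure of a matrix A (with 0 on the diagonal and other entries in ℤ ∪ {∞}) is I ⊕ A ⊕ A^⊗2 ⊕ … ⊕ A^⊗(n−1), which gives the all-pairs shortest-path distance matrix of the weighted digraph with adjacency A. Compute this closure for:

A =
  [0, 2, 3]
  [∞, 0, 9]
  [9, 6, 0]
Closure =
  [0, 2, 3]
  [18, 0, 9]
  [9, 6, 0]

This is the Floyd-Warshall all-pairs shortest-path computation. For each intermediate vertex k = 0, 1, …, 2, update dist[i][j] ← min(dist[i][j], dist[i][k] + dist[k][j]). The final matrix gives, for each (i, j), the minimum total weight of any directed path from i to j (possibly empty when i = j).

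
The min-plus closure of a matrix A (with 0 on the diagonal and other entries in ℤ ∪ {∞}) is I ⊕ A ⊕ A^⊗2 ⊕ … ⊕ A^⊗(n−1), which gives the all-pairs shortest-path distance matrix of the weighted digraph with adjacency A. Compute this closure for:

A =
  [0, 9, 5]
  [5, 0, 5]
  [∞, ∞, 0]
Closure =
  [0, 9, 5]
  [5, 0, 5]
  [∞, ∞, 0]

This is the Floyd-Warshall all-pairs shortest-path computation. For each intermediate vertex k = 0, 1, …, 2, update dist[i][j] ← min(dist[i][j], dist[i][k] + dist[k][j]). The final matrix gives, for each (i, j), the minimum total weight of any directed path from i to j (possibly empty when i = j).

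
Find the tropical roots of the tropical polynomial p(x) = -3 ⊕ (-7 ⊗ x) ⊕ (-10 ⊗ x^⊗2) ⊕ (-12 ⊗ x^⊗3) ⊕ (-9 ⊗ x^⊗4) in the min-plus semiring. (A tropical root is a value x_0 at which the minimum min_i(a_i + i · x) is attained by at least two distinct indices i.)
Roots: {-3, 2, 3, 4}

Each tropical root is a break point of the lower envelope of the lines y = a_i + i · x (there are 5 lines, with slopes 0, 1, ..., 4). Only the lines that attain the minimum somewhere contribute to roots; other lines are dominated. Here the surviving (envelope) indices are i = 4, i = 3, i = 2, i = 1, i = 0.
Intersections between consecutive envelope lines give the roots: for adjacent envelope indices i < j the intersection is x = (a_i − a_j) / (j − i). Reading off the sorted break points: {-3, 2, 3, 4}.
Verification: at each break x_0, at least two indices attain the minimum of min_i(a_i + i · x_0).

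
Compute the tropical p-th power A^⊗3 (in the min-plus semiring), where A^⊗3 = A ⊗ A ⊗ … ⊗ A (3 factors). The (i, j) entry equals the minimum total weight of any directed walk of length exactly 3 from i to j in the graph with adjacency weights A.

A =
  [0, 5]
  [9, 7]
A^⊗3 =
  [0, 5]
  [9, 14]

Each entry (A^⊗3)_ij equals the minimum over all length-3 walks i = v_0 → v_1 → … → v_3 = j of Σ_t A[v_t][v_{t+1}]. For example, for (i, j) = (0, 1) we minimise over 4 possible intermediate vertex sequences; the minimum is 5, attained along the walk 0 → 0 → 0 → 1.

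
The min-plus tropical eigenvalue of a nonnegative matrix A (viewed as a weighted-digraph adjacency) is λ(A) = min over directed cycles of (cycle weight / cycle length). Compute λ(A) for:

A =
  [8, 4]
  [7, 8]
λ(A) = 11/2

Enumerate directed cycles and compute their means (weight / length). Sample:
  cycle 0 → 0: weight = 8, length = 1, mean = 8/1 ≈ 8.000
  cycle 1 → 1: weight = 8, length = 1, mean = 8/1 ≈ 8.000
  cycle 0 → 1 → 0: weight = 11, length = 2, mean = 11/2 ≈ 5.500
  cycle 1 → 0 → 1: weight = 11, length = 2, mean = 11/2 ≈ 5.500
Minimum mean = 5.500, attained e.g. along the cycle 0 → 1 → 0 with weight 11 and length 2. So λ(A) = 11/2 = 11/2.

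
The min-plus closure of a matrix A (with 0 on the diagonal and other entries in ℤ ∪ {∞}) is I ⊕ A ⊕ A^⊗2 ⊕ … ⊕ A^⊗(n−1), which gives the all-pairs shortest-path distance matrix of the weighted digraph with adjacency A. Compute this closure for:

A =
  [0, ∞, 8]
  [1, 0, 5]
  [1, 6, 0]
Closure =
  [0, 14, 8]
  [1, 0, 5]
  [1, 6, 0]

This is the Floyd-Warshall all-pairs shortest-path computation. For each intermediate vertex k = 0, 1, …, 2, update dist[i][j] ← min(dist[i][j], dist[i][k] + dist[k][j]). The final matrix gives, for each (i, j), the minimum total weight of any directed path from i to j (possibly empty when i = j).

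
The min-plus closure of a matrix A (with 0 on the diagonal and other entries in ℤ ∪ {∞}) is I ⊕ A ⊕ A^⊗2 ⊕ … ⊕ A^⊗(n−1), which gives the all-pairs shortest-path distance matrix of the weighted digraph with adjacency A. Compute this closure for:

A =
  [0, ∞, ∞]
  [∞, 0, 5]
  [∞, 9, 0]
Closure =
  [0, ∞, ∞]
  [∞, 0, 5]
  [∞, 9, 0]

This is the Floyd-Warshall all-pairs shortest-path computation. For each intermediate vertex k = 0, 1, …, 2, update dist[i][j] ← min(dist[i][j], dist[i][k] + dist[k][j]). The final matrix gives, for each (i, j), the minimum total weight of any directed path from i to j (possibly empty when i = j).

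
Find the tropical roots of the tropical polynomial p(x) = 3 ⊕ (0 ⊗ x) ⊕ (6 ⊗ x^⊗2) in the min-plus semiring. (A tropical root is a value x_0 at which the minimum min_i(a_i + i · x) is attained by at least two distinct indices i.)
Roots: {-6, 3}

Each tropical root is a break point of the lower envelope of the lines y = a_i + i · x (there are 3 lines, with slopes 0, 1, ..., 2). Only the lines that attain the minimum somewhere contribute to roots; other lines are dominated. Here the surviving (envelope) indices are i = 2, i = 1, i = 0.
Intersections between consecutive envelope lines give the roots: for adjacent envelope indices i < j the intersection is x = (a_i − a_j) / (j − i). Reading off the sorted break points: {-6, 3}.
Verification: at each break x_0, at least two indices attain the minimum of min_i(a_i + i · x_0).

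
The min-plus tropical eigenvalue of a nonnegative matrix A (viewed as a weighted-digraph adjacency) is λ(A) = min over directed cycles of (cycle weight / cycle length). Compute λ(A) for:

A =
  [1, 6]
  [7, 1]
λ(A) = 1

Enumerate directed cycles and compute their means (weight / length). Sample:
  cycle 0 → 0: weight = 1, length = 1, mean = 1/1 ≈ 1.000
  cycle 1 → 1: weight = 1, length = 1, mean = 1/1 ≈ 1.000
  cycle 0 → 1 → 0: weight = 13, length = 2, mean = 13/2 ≈ 6.500
  cycle 1 → 0 → 1: weight = 13, length = 2, mean = 13/2 ≈ 6.500
Minimum mean = 1.000, attained e.g. along the cycle 0 → 0 with weight 1 and length 1. So λ(A) = 1/1 = 1.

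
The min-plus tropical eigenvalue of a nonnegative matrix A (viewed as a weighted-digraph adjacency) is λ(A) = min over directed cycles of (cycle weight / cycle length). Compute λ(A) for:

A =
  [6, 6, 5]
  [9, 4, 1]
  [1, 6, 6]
λ(A) = 8/3

Enumerate directed cycles and compute their means (weight / length). Sample:
  cycle 0 → 0: weight = 6, length = 1, mean = 6/1 ≈ 6.000
  cycle 1 → 1: weight = 4, length = 1, mean = 4/1 ≈ 4.000
  cycle 2 → 2: weight = 6, length = 1, mean = 6/1 ≈ 6.000
  cycle 0 → 1 → 0: weight = 15, length = 2, mean = 15/2 ≈ 7.500
  cycle 0 → 2 → 0: weight = 6, length = 2, mean = 6/2 ≈ 3.000
  cycle 1 → 0 → 1: weight = 15, length = 2, mean = 15/2 ≈ 7.500
Minimum mean = 2.667, attained e.g. along the cycle 0 → 1 → 2 → 0 with weight 8 and length 3. So λ(A) = 8/3 = 8/3.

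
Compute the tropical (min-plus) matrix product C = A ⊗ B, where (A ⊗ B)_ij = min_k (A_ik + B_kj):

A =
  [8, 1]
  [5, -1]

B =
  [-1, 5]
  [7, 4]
A ⊗ B =
  [7, 5]
  [4, 3]

Apply the min-plus product entry-by-entry:
  C[0][0] = min over k of (A[0][0] + B[0][0] = 8 + -1 = 7, A[0][1] + B[1][0] = 1 + 7 = 8) = 7 (attained at k = 0)
  C[0][1] = min over k of (A[0][0] + B[0][1] = 8 + 5 = 13, A[0][1] + B[1][1] = 1 + 4 = 5) = 5 (attained at k = 1)
  C[1][0] = min over k of (A[1][0] + B[0][0] = 5 + -1 = 4, A[1][1] + B[1][0] = -1 + 7 = 6) = 4 (attained at k = 0)
  C[1][1] = min over k of (A[1][0] + B[0][1] = 5 + 5 = 10, A[1][1] + B[1][1] = -1 + 4 = 3) = 3 (attained at k = 1)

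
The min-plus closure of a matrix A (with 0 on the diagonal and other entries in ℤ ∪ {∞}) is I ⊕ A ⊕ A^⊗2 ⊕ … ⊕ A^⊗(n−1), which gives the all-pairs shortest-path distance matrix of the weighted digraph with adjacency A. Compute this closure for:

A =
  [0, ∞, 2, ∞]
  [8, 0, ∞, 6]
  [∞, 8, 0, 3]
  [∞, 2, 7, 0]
Closure =
  [0, 7, 2, 5]
  [8, 0, 10, 6]
  [13, 5, 0, 3]
  [10, 2, 7, 0]

This is the Floyd-Warshall all-pairs shortest-path computation. For each intermediate vertex k = 0, 1, …, 3, update dist[i][j] ← min(dist[i][j], dist[i][k] + dist[k][j]). The final matrix gives, for each (i, j), the minimum total weight of any directed path from i to j (possibly empty when i = j).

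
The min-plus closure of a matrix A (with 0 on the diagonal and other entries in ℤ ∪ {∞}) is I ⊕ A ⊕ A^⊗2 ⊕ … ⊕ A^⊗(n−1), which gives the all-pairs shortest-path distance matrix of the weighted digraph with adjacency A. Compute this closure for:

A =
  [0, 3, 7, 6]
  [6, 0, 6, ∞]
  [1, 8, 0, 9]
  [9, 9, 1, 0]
Closure =
  [0, 3, 7, 6]
  [6, 0, 6, 12]
  [1, 4, 0, 7]
  [2, 5, 1, 0]

This is the Floyd-Warshall all-pairs shortest-path computation. For each intermediate vertex k = 0, 1, …, 3, update dist[i][j] ← min(dist[i][j], dist[i][k] + dist[k][j]). The final matrix gives, for each (i, j), the minimum total weight of any directed path from i to j (possibly empty when i = j).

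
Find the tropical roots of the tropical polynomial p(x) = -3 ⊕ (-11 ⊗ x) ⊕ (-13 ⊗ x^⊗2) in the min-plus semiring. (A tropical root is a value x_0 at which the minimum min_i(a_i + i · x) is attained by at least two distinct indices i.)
Roots: {2, 8}

Each tropical root is a break point of the lower envelope of the lines y = a_i + i · x (there are 3 lines, with slopes 0, 1, ..., 2). Only the lines that attain the minimum somewhere contribute to roots; other lines are dominated. Here the surviving (envelope) indices are i = 2, i = 1, i = 0.
Intersections between consecutive envelope lines give the roots: for adjacent envelope indices i < j the intersection is x = (a_i − a_j) / (j − i). Reading off the sorted break points: {2, 8}.
Verification: at each break x_0, at least two indices attain the minimum of min_i(a_i + i · x_0).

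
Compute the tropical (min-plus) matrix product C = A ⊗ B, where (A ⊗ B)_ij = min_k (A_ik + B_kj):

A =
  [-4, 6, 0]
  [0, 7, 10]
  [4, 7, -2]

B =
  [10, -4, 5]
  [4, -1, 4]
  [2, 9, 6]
A ⊗ B =
  [2, -8, 1]
  [10, -4, 5]
  [0, 0, 4]

Apply the min-plus product entry-by-entry:
  C[0][0] = min over k of (A[0][0] + B[0][0] = -4 + 10 = 6, A[0][1] + B[1][0] = 6 + 4 = 10, A[0][2] + B[2][0] = 0 + 2 = 2) = 2 (attained at k = 2)
  C[0][1] = min over k of (A[0][0] + B[0][1] = -4 + -4 = -8, A[0][1] + B[1][1] = 6 + -1 = 5, A[0][2] + B[2][1] = 0 + 9 = 9) = -8 (attained at k = 0)
  C[0][2] = min over k of (A[0][0] + B[0][2] = -4 + 5 = 1, A[0][1] + B[1][2] = 6 + 4 = 10, A[0][2] + B[2][2] = 0 + 6 = 6) = 1 (attained at k = 0)
  C[1][0] = min over k of (A[1][0] + B[0][0] = 0 + 10 = 10, A[1][1] + B[1][0] = 7 + 4 = 11, A[1][2] + B[2][0] = 10 + 2 = 12) = 10 (attained at k = 0)
  C[1][1] = min over k of (A[1][0] + B[0][1] = 0 + -4 = -4, A[1][1] + B[1][1] = 7 + -1 = 6, A[1][2] + B[2][1] = 10 + 9 = 19) = -4 (attained at k = 0)
  C[1][2] = min over k of (A[1][0] + B[0][2] = 0 + 5 = 5, A[1][1] + B[1][2] = 7 + 4 = 11, A[1][2] + B[2][2] = 10 + 6 = 16) = 5 (attained at k = 0)
  C[2][0] = min over k of (A[2][0] + B[0][0] = 4 + 10 = 14, A[2][1] + B[1][0] = 7 + 4 = 11, A[2][2] + B[2][0] = -2 + 2 = 0) = 0 (attained at k = 2)
  C[2][1] = min over k of (A[2][0] + B[0][1] = 4 + -4 = 0, A[2][1] + B[1][1] = 7 + -1 = 6, A[2][2] + B[2][1] = -2 + 9 = 7) = 0 (attained at k = 0)
  C[2][2] = min over k of (A[2][0] + B[0][2] = 4 + 5 = 9, A[2][1] + B[1][2] = 7 + 4 = 11, A[2][2] + B[2][2] = -2 + 6 = 4) = 4 (attained at k = 2)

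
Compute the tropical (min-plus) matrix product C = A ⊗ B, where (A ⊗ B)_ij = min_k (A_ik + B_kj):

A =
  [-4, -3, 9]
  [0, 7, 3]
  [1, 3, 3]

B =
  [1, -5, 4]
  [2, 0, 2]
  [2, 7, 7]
A ⊗ B =
  [-3, -9, -1]
  [1, -5, 4]
  [2, -4, 5]

Apply the min-plus product entry-by-entry:
  C[0][0] = min over k of (A[0][0] + B[0][0] = -4 + 1 = -3, A[0][1] + B[1][0] = -3 + 2 = -1, A[0][2] + B[2][0] = 9 + 2 = 11) = -3 (attained at k = 0)
  C[0][1] = min over k of (A[0][0] + B[0][1] = -4 + -5 = -9, A[0][1] + B[1][1] = -3 + 0 = -3, A[0][2] + B[2][1] = 9 + 7 = 16) = -9 (attained at k = 0)
  C[0][2] = min over k of (A[0][0] + B[0][2] = -4 + 4 = 0, A[0][1] + B[1][2] = -3 + 2 = -1, A[0][2] + B[2][2] = 9 + 7 = 16) = -1 (attained at k = 1)
  C[1][0] = min over k of (A[1][0] + B[0][0] = 0 + 1 = 1, A[1][1] + B[1][0] = 7 + 2 = 9, A[1][2] + B[2][0] = 3 + 2 = 5) = 1 (attained at k = 0)
  C[1][1] = min over k of (A[1][0] + B[0][1] = 0 + -5 = -5, A[1][1] + B[1][1] = 7 + 0 = 7, A[1][2] + B[2][1] = 3 + 7 = 10) = -5 (attained at k = 0)
  C[1][2] = min over k of (A[1][0] + B[0][2] = 0 + 4 = 4, A[1][1] + B[1][2] = 7 + 2 = 9, A[1][2] + B[2][2] = 3 + 7 = 10) = 4 (attained at k = 0)
  C[2][0] = min over k of (A[2][0] + B[0][0] = 1 + 1 = 2, A[2][1] + B[1][0] = 3 + 2 = 5, A[2][2] + B[2][0] = 3 + 2 = 5) = 2 (attained at k = 0)
  C[2][1] = min over k of (A[2][0] + B[0][1] = 1 + -5 = -4, A[2][1] + B[1][1] = 3 + 0 = 3, A[2][2] + B[2][1] = 3 + 7 = 10) = -4 (attained at k = 0)
  C[2][2] = min over k of (A[2][0] + B[0][2] = 1 + 4 = 5, A[2][1] + B[1][2] = 3 + 2 = 5, A[2][2] + B[2][2] = 3 + 7 = 10) = 5 (attained at k = 0)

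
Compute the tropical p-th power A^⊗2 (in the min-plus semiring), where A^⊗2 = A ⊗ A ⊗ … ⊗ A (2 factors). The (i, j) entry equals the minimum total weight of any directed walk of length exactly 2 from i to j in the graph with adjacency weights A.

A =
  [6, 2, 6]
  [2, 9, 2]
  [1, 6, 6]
A^⊗2 =
  [4, 8, 4]
  [3, 4, 8]
  [7, 3, 7]

Each entry (A^⊗2)_ij equals the minimum over all length-2 walks i = v_0 → v_1 → … → v_2 = j of Σ_t A[v_t][v_{t+1}]. For example, for (i, j) = (0, 2) we minimise over 3 possible intermediate vertex sequences; the minimum is 4, attained along the walk 0 → 1 → 2.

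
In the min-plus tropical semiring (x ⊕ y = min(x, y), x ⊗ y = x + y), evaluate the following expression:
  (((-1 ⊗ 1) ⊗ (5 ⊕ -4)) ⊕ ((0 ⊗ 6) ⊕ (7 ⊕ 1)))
(((-1 ⊗ 1) ⊗ (5 ⊕ -4)) ⊕ ((0 ⊗ 6) ⊕ (7 ⊕ 1))) = -4

Expand innermost to outermost. Recall ⊕ takes the minimum of its arguments and ⊗ takes their sum. Working out the expression (((-1 ⊗ 1) ⊗ (5 ⊕ -4)) ⊕ ((0 ⊗ 6) ⊕ (7 ⊕ 1))) gives -4.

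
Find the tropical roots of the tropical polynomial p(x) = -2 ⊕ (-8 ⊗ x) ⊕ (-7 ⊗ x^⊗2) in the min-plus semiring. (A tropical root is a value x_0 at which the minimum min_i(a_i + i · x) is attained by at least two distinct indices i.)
Roots: {-1, 6}

Each tropical root is a break point of the lower envelope of the lines y = a_i + i · x (there are 3 lines, with slopes 0, 1, ..., 2). Only the lines that attain the minimum somewhere contribute to roots; other lines are dominated. Here the surviving (envelope) indices are i = 2, i = 1, i = 0.
Intersections between consecutive envelope lines give the roots: for adjacent envelope indices i < j the intersection is x = (a_i − a_j) / (j − i). Reading off the sorted break points: {-1, 6}.
Verification: at each break x_0, at least two indices attain the minimum of min_i(a_i + i · x_0).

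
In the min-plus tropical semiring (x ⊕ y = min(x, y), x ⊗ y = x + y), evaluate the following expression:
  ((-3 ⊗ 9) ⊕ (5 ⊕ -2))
((-3 ⊗ 9) ⊕ (5 ⊕ -2)) = -2

Expand innermost to outermost. Recall ⊕ takes the minimum of its arguments and ⊗ takes their sum. Working out the expression ((-3 ⊗ 9) ⊕ (5 ⊕ -2)) gives -2.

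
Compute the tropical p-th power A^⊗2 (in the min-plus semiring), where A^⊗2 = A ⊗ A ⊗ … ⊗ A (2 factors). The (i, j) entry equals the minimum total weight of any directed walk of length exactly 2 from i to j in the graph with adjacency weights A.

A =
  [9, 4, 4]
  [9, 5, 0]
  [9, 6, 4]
A^⊗2 =
  [13, 9, 4]
  [9, 6, 4]
  [13, 10, 6]

Each entry (A^⊗2)_ij equals the minimum over all length-2 walks i = v_0 → v_1 → … → v_2 = j of Σ_t A[v_t][v_{t+1}]. For example, for (i, j) = (0, 2) we minimise over 3 possible intermediate vertex sequences; the minimum is 4, attained along the walk 0 → 1 → 2.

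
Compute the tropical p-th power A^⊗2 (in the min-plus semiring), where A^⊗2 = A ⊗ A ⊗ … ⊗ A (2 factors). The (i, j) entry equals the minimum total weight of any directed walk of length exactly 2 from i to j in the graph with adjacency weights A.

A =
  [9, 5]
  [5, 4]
A^⊗2 =
  [10, 9]
  [9, 8]

Each entry (A^⊗2)_ij equals the minimum over all length-2 walks i = v_0 → v_1 → … → v_2 = j of Σ_t A[v_t][v_{t+1}]. For example, for (i, j) = (0, 1) we minimise over 2 possible intermediate vertex sequences; the minimum is 9, attained along the walk 0 → 1 → 1.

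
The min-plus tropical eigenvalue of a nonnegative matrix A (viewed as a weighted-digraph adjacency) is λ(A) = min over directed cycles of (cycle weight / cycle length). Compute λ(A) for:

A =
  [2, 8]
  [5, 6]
λ(A) = 2

Enumerate directed cycles and compute their means (weight / length). Sample:
  cycle 0 → 0: weight = 2, length = 1, mean = 2/1 ≈ 2.000
  cycle 1 → 1: weight = 6, length = 1, mean = 6/1 ≈ 6.000
  cycle 0 → 1 → 0: weight = 13, length = 2, mean = 13/2 ≈ 6.500
  cycle 1 → 0 → 1: weight = 13, length = 2, mean = 13/2 ≈ 6.500
Minimum mean = 2.000, attained e.g. along the cycle 0 → 0 with weight 2 and length 1. So λ(A) = 2/1 = 2.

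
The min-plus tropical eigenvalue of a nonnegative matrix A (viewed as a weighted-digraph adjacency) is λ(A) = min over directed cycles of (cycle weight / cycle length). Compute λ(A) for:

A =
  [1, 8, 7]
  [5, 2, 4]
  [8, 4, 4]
λ(A) = 1

Enumerate directed cycles and compute their means (weight / length). Sample:
  cycle 0 → 0: weight = 1, length = 1, mean = 1/1 ≈ 1.000
  cycle 1 → 1: weight = 2, length = 1, mean = 2/1 ≈ 2.000
  cycle 2 → 2: weight = 4, length = 1, mean = 4/1 ≈ 4.000
  cycle 0 → 1 → 0: weight = 13, length = 2, mean = 13/2 ≈ 6.500
  cycle 0 → 2 → 0: weight = 15, length = 2, mean = 15/2 ≈ 7.500
  cycle 1 → 0 → 1: weight = 13, length = 2, mean = 13/2 ≈ 6.500
Minimum mean = 1.000, attained e.g. along the cycle 0 → 0 with weight 1 and length 1. So λ(A) = 1/1 = 1.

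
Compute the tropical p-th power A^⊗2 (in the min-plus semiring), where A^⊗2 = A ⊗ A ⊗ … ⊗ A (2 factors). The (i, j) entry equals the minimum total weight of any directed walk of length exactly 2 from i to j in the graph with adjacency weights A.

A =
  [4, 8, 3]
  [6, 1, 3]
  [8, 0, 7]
A^⊗2 =
  [8, 3, 7]
  [7, 2, 4]
  [6, 1, 3]

Each entry (A^⊗2)_ij equals the minimum over all length-2 walks i = v_0 → v_1 → … → v_2 = j of Σ_t A[v_t][v_{t+1}]. For example, for (i, j) = (0, 2) we minimise over 3 possible intermediate vertex sequences; the minimum is 7, attained along the walk 0 → 0 → 2.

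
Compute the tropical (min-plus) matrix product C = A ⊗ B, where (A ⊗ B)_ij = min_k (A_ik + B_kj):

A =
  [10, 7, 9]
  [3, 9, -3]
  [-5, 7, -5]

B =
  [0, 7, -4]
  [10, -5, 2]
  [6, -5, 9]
A ⊗ B =
  [10, 2, 6]
  [3, -8, -1]
  [-5, -10, -9]

Apply the min-plus product entry-by-entry:
  C[0][0] = min over k of (A[0][0] + B[0][0] = 10 + 0 = 10, A[0][1] + B[1][0] = 7 + 10 = 17, A[0][2] + B[2][0] = 9 + 6 = 15) = 10 (attained at k = 0)
  C[0][1] = min over k of (A[0][0] + B[0][1] = 10 + 7 = 17, A[0][1] + B[1][1] = 7 + -5 = 2, A[0][2] + B[2][1] = 9 + -5 = 4) = 2 (attained at k = 1)
  C[0][2] = min over k of (A[0][0] + B[0][2] = 10 + -4 = 6, A[0][1] + B[1][2] = 7 + 2 = 9, A[0][2] + B[2][2] = 9 + 9 = 18) = 6 (attained at k = 0)
  C[1][0] = min over k of (A[1][0] + B[0][0] = 3 + 0 = 3, A[1][1] + B[1][0] = 9 + 10 = 19, A[1][2] + B[2][0] = -3 + 6 = 3) = 3 (attained at k = 0)
  C[1][1] = min over k of (A[1][0] + B[0][1] = 3 + 7 = 10, A[1][1] + B[1][1] = 9 + -5 = 4, A[1][2] + B[2][1] = -3 + -5 = -8) = -8 (attained at k = 2)
  C[1][2] = min over k of (A[1][0] + B[0][2] = 3 + -4 = -1, A[1][1] + B[1][2] = 9 + 2 = 11, A[1][2] + B[2][2] = -3 + 9 = 6) = -1 (attained at k = 0)
  C[2][0] = min over k of (A[2][0] + B[0][0] = -5 + 0 = -5, A[2][1] + B[1][0] = 7 + 10 = 17, A[2][2] + B[2][0] = -5 + 6 = 1) = -5 (attained at k = 0)
  C[2][1] = min over k of (A[2][0] + B[0][1] = -5 + 7 = 2, A[2][1] + B[1][1] = 7 + -5 = 2, A[2][2] + B[2][1] = -5 + -5 = -10) = -10 (attained at k = 2)
  C[2][2] = min over k of (A[2][0] + B[0][2] = -5 + -4 = -9, A[2][1] + B[1][2] = 7 + 2 = 9, A[2][2] + B[2][2] = -5 + 9 = 4) = -9 (attained at k = 0)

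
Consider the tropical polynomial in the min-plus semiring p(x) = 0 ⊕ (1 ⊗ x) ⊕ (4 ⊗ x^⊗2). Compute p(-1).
p(-1) = 0

A tropical monomial a ⊗ x^⊗i evaluates to a + i · x. Evaluating each term at x = -1:
  Term 0 contributes 0 + 0 · -1 = 0
  Term 1 contributes 1 + 1 · -1 = 0
  Term 2 contributes 4 + 2 · -1 = 2
p(-1) = ⊕ of these = min[0, 0, 2] = 0.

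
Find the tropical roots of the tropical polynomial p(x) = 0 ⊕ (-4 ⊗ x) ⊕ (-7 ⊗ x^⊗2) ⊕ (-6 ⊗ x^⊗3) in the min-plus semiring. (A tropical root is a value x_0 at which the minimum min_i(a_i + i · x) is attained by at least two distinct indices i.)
Roots: {-1, 3, 4}

Each tropical root is a break point of the lower envelope of the lines y = a_i + i · x (there are 4 lines, with slopes 0, 1, ..., 3). Only the lines that attain the minimum somewhere contribute to roots; other lines are dominated. Here the surviving (envelope) indices are i = 3, i = 2, i = 1, i = 0.
Intersections between consecutive envelope lines give the roots: for adjacent envelope indices i < j the intersection is x = (a_i − a_j) / (j − i). Reading off the sorted break points: {-1, 3, 4}.
Verification: at each break x_0, at least two indices attain the minimum of min_i(a_i + i · x_0).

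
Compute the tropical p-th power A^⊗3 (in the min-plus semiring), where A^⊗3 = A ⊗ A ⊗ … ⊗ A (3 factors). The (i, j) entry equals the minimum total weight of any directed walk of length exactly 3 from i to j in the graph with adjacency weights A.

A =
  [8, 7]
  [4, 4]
A^⊗3 =
  [15, 15]
  [12, 12]

Each entry (A^⊗3)_ij equals the minimum over all length-3 walks i = v_0 → v_1 → … → v_3 = j of Σ_t A[v_t][v_{t+1}]. For example, for (i, j) = (0, 1) we minimise over 4 possible intermediate vertex sequences; the minimum is 15, attained along the walk 0 → 1 → 1 → 1.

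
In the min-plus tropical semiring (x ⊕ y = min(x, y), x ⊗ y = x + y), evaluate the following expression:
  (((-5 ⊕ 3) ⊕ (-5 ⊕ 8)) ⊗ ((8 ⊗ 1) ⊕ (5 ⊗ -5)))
(((-5 ⊕ 3) ⊕ (-5 ⊕ 8)) ⊗ ((8 ⊗ 1) ⊕ (5 ⊗ -5))) = -5

Expand innermost to outermost. Recall ⊕ takes the minimum of its arguments and ⊗ takes their sum. Working out the expression (((-5 ⊕ 3) ⊕ (-5 ⊕ 8)) ⊗ ((8 ⊗ 1) ⊕ (5 ⊗ -5))) gives -5.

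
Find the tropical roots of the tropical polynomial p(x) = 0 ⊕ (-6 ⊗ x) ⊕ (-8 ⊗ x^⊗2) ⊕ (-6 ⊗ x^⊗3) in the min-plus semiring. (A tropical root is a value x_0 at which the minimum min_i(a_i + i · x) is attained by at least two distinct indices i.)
Roots: {-2, 2, 6}

Each tropical root is a break point of the lower envelope of the lines y = a_i + i · x (there are 4 lines, with slopes 0, 1, ..., 3). Only the lines that attain the minimum somewhere contribute to roots; other lines are dominated. Here the surviving (envelope) indices are i = 3, i = 2, i = 1, i = 0.
Intersections between consecutive envelope lines give the roots: for adjacent envelope indices i < j the intersection is x = (a_i − a_j) / (j − i). Reading off the sorted break points: {-2, 2, 6}.
Verification: at each break x_0, at least two indices attain the minimum of min_i(a_i + i · x_0).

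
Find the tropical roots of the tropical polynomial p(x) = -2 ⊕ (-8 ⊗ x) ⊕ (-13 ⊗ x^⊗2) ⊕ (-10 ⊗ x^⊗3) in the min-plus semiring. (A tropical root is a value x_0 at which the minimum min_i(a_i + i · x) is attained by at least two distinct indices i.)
Roots: {-3, 5, 6}

Each tropical root is a break point of the lower envelope of the lines y = a_i + i · x (there are 4 lines, with slopes 0, 1, ..., 3). Only the lines that attain the minimum somewhere contribute to roots; other lines are dominated. Here the surviving (envelope) indices are i = 3, i = 2, i = 1, i = 0.
Intersections between consecutive envelope lines give the roots: for adjacent envelope indices i < j the intersection is x = (a_i − a_j) / (j − i). Reading off the sorted break points: {-3, 5, 6}.
Verification: at each break x_0, at least two indices attain the minimum of min_i(a_i + i · x_0).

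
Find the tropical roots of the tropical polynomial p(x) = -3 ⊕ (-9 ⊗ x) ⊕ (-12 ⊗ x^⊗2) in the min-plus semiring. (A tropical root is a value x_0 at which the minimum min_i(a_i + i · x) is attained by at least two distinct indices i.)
Roots: {3, 6}

Each tropical root is a break point of the lower envelope of the lines y = a_i + i · x (there are 3 lines, with slopes 0, 1, ..., 2). Only the lines that attain the minimum somewhere contribute to roots; other lines are dominated. Here the surviving (envelope) indices are i = 2, i = 1, i = 0.
Intersections between consecutive envelope lines give the roots: for adjacent envelope indices i < j the intersection is x = (a_i − a_j) / (j − i). Reading off the sorted break points: {3, 6}.
Verification: at each break x_0, at least two indices attain the minimum of min_i(a_i + i · x_0).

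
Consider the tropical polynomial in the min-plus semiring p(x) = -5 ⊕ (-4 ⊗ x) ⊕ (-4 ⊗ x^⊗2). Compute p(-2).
p(-2) = -8

A tropical monomial a ⊗ x^⊗i evaluates to a + i · x. Evaluating each term at x = -2:
  Term 0 contributes -5 + 0 · -2 = -5
  Term 1 contributes -4 + 1 · -2 = -6
  Term 2 contributes -4 + 2 · -2 = -8
p(-2) = ⊕ of these = min[-5, -6, -8] = -8.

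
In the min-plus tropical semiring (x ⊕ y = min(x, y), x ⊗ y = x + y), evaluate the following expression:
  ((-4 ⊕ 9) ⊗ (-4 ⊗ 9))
((-4 ⊕ 9) ⊗ (-4 ⊗ 9)) = 1

Expand innermost to outermost. Recall ⊕ takes the minimum of its arguments and ⊗ takes their sum. Working out the expression ((-4 ⊕ 9) ⊗ (-4 ⊗ 9)) gives 1.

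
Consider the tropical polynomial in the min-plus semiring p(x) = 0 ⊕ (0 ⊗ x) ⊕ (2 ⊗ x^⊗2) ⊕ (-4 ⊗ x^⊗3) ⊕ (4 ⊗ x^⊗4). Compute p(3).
p(3) = 0

A tropical monomial a ⊗ x^⊗i evaluates to a + i · x. Evaluating each term at x = 3:
  Term 0 contributes 0 + 0 · 3 = 0
  Term 1 contributes 0 + 1 · 3 = 3
  Term 2 contributes 2 + 2 · 3 = 8
  Term 3 contributes -4 + 3 · 3 = 5
  Term 4 contributes 4 + 4 · 3 = 16
p(3) = ⊕ of these = min[0, 3, 8, 5, 16] = 0.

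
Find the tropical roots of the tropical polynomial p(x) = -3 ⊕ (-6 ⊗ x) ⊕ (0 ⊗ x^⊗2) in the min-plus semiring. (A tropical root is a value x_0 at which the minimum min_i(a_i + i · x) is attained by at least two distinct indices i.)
Roots: {-6, 3}

Each tropical root is a break point of the lower envelope of the lines y = a_i + i · x (there are 3 lines, with slopes 0, 1, ..., 2). Only the lines that attain the minimum somewhere contribute to roots; other lines are dominated. Here the surviving (envelope) indices are i = 2, i = 1, i = 0.
Intersections between consecutive envelope lines give the roots: for adjacent envelope indices i < j the intersection is x = (a_i − a_j) / (j − i). Reading off the sorted break points: {-6, 3}.
Verification: at each break x_0, at least two indices attain the minimum of min_i(a_i + i · x_0).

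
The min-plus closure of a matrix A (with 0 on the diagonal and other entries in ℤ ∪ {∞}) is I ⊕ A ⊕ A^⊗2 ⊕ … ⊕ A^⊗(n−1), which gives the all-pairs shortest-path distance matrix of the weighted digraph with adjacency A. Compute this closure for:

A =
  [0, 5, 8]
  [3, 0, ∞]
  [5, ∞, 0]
Closure =
  [0, 5, 8]
  [3, 0, 11]
  [5, 10, 0]

This is the Floyd-Warshall all-pairs shortest-path computation. For each intermediate vertex k = 0, 1, …, 2, update dist[i][j] ← min(dist[i][j], dist[i][k] + dist[k][j]). The final matrix gives, for each (i, j), the minimum total weight of any directed path from i to j (possibly empty when i = j).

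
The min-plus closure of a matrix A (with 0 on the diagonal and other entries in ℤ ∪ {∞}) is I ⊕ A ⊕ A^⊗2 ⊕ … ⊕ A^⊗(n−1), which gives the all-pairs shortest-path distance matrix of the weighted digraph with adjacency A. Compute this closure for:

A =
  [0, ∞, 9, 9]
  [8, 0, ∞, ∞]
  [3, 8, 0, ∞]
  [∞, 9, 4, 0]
Closure =
  [0, 17, 9, 9]
  [8, 0, 17, 17]
  [3, 8, 0, 12]
  [7, 9, 4, 0]

This is the Floyd-Warshall all-pairs shortest-path computation. For each intermediate vertex k = 0, 1, …, 3, update dist[i][j] ← min(dist[i][j], dist[i][k] + dist[k][j]). The final matrix gives, for each (i, j), the minimum total weight of any directed path from i to j (possibly empty when i = j).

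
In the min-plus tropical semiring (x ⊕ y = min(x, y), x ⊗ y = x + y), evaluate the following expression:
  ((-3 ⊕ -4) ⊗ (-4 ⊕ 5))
((-3 ⊕ -4) ⊗ (-4 ⊕ 5)) = -8

Expand innermost to outermost. Recall ⊕ takes the minimum of its arguments and ⊗ takes their sum. Working out the expression ((-3 ⊕ -4) ⊗ (-4 ⊕ 5)) gives -8.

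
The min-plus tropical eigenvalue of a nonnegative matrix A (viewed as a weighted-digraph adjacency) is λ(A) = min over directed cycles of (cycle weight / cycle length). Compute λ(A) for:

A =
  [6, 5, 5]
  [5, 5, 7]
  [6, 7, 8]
λ(A) = 5

Enumerate directed cycles and compute their means (weight / length). Sample:
  cycle 0 → 0: weight = 6, length = 1, mean = 6/1 ≈ 6.000
  cycle 1 → 1: weight = 5, length = 1, mean = 5/1 ≈ 5.000
  cycle 2 → 2: weight = 8, length = 1, mean = 8/1 ≈ 8.000
  cycle 0 → 1 → 0: weight = 10, length = 2, mean = 10/2 ≈ 5.000
  cycle 0 → 2 → 0: weight = 11, length = 2, mean = 11/2 ≈ 5.500
  cycle 1 → 0 → 1: weight = 10, length = 2, mean = 10/2 ≈ 5.000
Minimum mean = 5.000, attained e.g. along the cycle 1 → 1 with weight 5 and length 1. So λ(A) = 5/1 = 5.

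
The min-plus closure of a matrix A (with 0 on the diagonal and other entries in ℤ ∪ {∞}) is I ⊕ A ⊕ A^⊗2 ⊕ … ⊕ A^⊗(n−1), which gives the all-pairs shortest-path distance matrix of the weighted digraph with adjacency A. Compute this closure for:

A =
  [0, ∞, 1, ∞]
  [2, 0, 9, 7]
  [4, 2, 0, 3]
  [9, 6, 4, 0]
Closure =
  [0, 3, 1, 4]
  [2, 0, 3, 6]
  [4, 2, 0, 3]
  [8, 6, 4, 0]

This is the Floyd-Warshall all-pairs shortest-path computation. For each intermediate vertex k = 0, 1, …, 3, update dist[i][j] ← min(dist[i][j], dist[i][k] + dist[k][j]). The final matrix gives, for each (i, j), the minimum total weight of any directed path from i to j (possibly empty when i = j).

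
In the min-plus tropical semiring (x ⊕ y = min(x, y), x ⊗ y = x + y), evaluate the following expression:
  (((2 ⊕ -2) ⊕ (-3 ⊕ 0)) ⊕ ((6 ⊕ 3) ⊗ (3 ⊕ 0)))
(((2 ⊕ -2) ⊕ (-3 ⊕ 0)) ⊕ ((6 ⊕ 3) ⊗ (3 ⊕ 0))) = -3

Expand innermost to outermost. Recall ⊕ takes the minimum of its arguments and ⊗ takes their sum. Working out the expression (((2 ⊕ -2) ⊕ (-3 ⊕ 0)) ⊕ ((6 ⊕ 3) ⊗ (3 ⊕ 0))) gives -3.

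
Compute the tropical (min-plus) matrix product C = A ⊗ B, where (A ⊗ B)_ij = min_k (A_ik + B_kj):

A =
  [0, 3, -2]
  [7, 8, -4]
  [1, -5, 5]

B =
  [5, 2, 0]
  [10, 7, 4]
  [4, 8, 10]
A ⊗ B =
  [2, 2, 0]
  [0, 4, 6]
  [5, 2, -1]

Apply the min-plus product entry-by-entry:
  C[0][0] = min over k of (A[0][0] + B[0][0] = 0 + 5 = 5, A[0][1] + B[1][0] = 3 + 10 = 13, A[0][2] + B[2][0] = -2 + 4 = 2) = 2 (attained at k = 2)
  C[0][1] = min over k of (A[0][0] + B[0][1] = 0 + 2 = 2, A[0][1] + B[1][1] = 3 + 7 = 10, A[0][2] + B[2][1] = -2 + 8 = 6) = 2 (attained at k = 0)
  C[0][2] = min over k of (A[0][0] + B[0][2] = 0 + 0 = 0, A[0][1] + B[1][2] = 3 + 4 = 7, A[0][2] + B[2][2] = -2 + 10 = 8) = 0 (attained at k = 0)
  C[1][0] = min over k of (A[1][0] + B[0][0] = 7 + 5 = 12, A[1][1] + B[1][0] = 8 + 10 = 18, A[1][2] + B[2][0] = -4 + 4 = 0) = 0 (attained at k = 2)
  C[1][1] = min over k of (A[1][0] + B[0][1] = 7 + 2 = 9, A[1][1] + B[1][1] = 8 + 7 = 15, A[1][2] + B[2][1] = -4 + 8 = 4) = 4 (attained at k = 2)
  C[1][2] = min over k of (A[1][0] + B[0][2] = 7 + 0 = 7, A[1][1] + B[1][2] = 8 + 4 = 12, A[1][2] + B[2][2] = -4 + 10 = 6) = 6 (attained at k = 2)
  C[2][0] = min over k of (A[2][0] + B[0][0] = 1 + 5 = 6, A[2][1] + B[1][0] = -5 + 10 = 5, A[2][2] + B[2][0] = 5 + 4 = 9) = 5 (attained at k = 1)
  C[2][1] = min over k of (A[2][0] + B[0][1] = 1 + 2 = 3, A[2][1] + B[1][1] = -5 + 7 = 2, A[2][2] + B[2][1] = 5 + 8 = 13) = 2 (attained at k = 1)
  C[2][2] = min over k of (A[2][0] + B[0][2] = 1 + 0 = 1, A[2][1] + B[1][2] = -5 + 4 = -1, A[2][2] + B[2][2] = 5 + 10 = 15) = -1 (attained at k = 1)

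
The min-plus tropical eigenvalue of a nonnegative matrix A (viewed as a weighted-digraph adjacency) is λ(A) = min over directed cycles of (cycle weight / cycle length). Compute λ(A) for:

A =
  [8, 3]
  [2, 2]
λ(A) = 2

Enumerate directed cycles and compute their means (weight / length). Sample:
  cycle 0 → 0: weight = 8, length = 1, mean = 8/1 ≈ 8.000
  cycle 1 → 1: weight = 2, length = 1, mean = 2/1 ≈ 2.000
  cycle 0 → 1 → 0: weight = 5, length = 2, mean = 5/2 ≈ 2.500
  cycle 1 → 0 → 1: weight = 5, length = 2, mean = 5/2 ≈ 2.500
Minimum mean = 2.000, attained e.g. along the cycle 1 → 1 with weight 2 and length 1. So λ(A) = 2/1 = 2.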